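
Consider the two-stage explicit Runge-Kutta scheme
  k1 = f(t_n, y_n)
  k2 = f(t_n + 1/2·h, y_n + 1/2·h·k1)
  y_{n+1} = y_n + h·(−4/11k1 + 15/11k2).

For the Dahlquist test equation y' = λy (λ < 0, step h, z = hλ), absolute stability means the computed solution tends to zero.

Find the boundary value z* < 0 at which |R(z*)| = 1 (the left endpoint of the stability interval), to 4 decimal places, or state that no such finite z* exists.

z* = -1.4667.

Set f=λy, z=hλ:
  k1=λy_n ⇒ h·k1=z·y_n;  k2=λ(1+1/2z)y_n ⇒ h·k2=z(1+1/2z)y_n
  y_{n+1}/y_n = 1 − 4/11z + 15/11z(1+1/2z) = 1 + z + 15/22z²
  ⇒ R(z) = 1 + z + 15/22z².

Solve |R(x)|<1 on ℝ⁻.
x=-0.46: |R|=0.6843
R=1: x+15/22x²=0 ⇒ x=−22/15=-1.4667; min R=1−1/(4·15/22)=0.6333>−1
Confirm numerically:
  x=-1.288: |R|=0.84310 <1
  x=-1.214: |R|=0.79086 <1
  x=-0.892: |R|=0.65050 <1
  x=-0.760: |R|=0.63382 <1
  x=-1.778: |R|=1.37742 >1
  x=-1.742: |R|=1.32702 >1
Stable set (-1.4667, 0).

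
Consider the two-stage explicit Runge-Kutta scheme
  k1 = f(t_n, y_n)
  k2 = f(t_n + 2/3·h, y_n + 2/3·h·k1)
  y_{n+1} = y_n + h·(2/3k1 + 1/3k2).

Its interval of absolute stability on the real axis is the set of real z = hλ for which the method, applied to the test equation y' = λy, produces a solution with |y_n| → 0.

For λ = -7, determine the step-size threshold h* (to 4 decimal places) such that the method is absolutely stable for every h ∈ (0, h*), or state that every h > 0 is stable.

(-4.5000,0); λ=-7 ⇒ h* = (9/2)/7 = 0.6429.

With y'=λy (z=hλ):
  k1=λy_n ⇒ h·k1=z·y_n;  k2=λ(1+2/3z)y_n ⇒ h·k2=z(1+2/3z)y_n
  y_{n+1}/y_n = 1 + 2/3z + 1/3z(1+2/3z) = 1 + z + 2/9z²
  so R(z) = 1 + z + 2/9z².

Solve |R(x)|<1 on ℝ⁻.
x=-1.8: |R|=0.0800
R=1: x+2/9x²=0 ⇒ x=−9/2=-4.5000; min R=1−1/(4·2/9)=-0.1250>−1
Confirm numerically:
  x=-4.219: |R|=0.73655 <1
  x=-4.116: |R|=0.64877 <1
  x=-3.264: |R|=0.10349 <1
  x=-4.739: |R|=1.25169 >1
  x=-4.736: |R|=1.24838 >1
Stable set (-4.5000, 0).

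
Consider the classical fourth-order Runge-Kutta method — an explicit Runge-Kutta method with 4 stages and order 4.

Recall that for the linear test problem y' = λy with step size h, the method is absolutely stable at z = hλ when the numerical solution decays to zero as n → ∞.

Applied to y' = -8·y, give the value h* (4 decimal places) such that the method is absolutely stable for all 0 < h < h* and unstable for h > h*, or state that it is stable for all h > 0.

(-2.7853,0); λ=-8 ⇒ h* = 0.3482.

Set f=λy, z=hλ:
  order 4, 4-stage ⇒ R(z)=1+z+z^2/2+z^3/6+z^4/24
  (e.g. R(-0.35)=0.70473, |R|=0.70473)

Need |R(x)|<1, x<0.
x=-0.35: |R|=0.7047
|R(-2.27)|=0.4633 |R(-1.71)|=0.2749 |R(-0.84)|=0.4348
Bisect:
  x_lo=-3.1410 |R|=1.6827  x_hi=-0.2903 |R|=0.7480
  mid=-1.71565 |R|=0.27542 →hi
  mid=-2.42832 |R|=0.58233 →hi
  mid=-2.78465 |R|=0.99902 →hi
  mid=-2.96281 |R|=1.30233 →lo
  mid=-2.87373 |R|=1.14173 →lo
  mid=-2.82919 |R|=1.06822 →lo
  mid=-2.80692 |R|=1.03309 →lo
  mid=-2.79578 |R|=1.01593 →lo
  mid=-2.79021 |R|=1.00744 →lo
  mid=-2.78743 |R|=1.00322 →lo
  ...
  [-2.78534,-2.78517] ⇒ x*=-2.7853
So |R|<1 on (-2.7853, 0).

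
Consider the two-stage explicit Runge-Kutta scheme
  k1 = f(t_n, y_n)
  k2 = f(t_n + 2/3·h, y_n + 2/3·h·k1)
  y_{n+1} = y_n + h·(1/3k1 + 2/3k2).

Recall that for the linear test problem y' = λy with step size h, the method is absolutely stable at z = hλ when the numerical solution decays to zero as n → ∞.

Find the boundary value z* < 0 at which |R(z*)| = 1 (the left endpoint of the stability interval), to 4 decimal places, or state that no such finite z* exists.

Set f=λy, z=hλ:
  k1=λy_n ⇒ h·k1=z·y_n;  k2=λ(1+2/3z)y_n ⇒ h·k2=z(1+2/3z)y_n
  y_{n+1}/y_n = 1 + 1/3z + 2/3z(1+2/3z) = 1 + z + 4/9z²
  Hence R(z) = 1 + z + 4/9z².

Solve |R(x)|<1 on ℝ⁻.
x=-1.37: |R|=0.4642
R=1: x+4/9x²=0 ⇒ x=−9/4=-2.2500; min R=1−1/(4·4/9)=0.4375>−1
Confirm numerically:
  x=-2.027: |R|=0.79910 <1
  x=-1.959: |R|=0.74664 <1
  x=-1.748: |R|=0.61000 <1
  x=-1.362: |R|=0.46246 <1
  x=-2.814: |R|=1.70538 >1
  x=-2.534: |R|=1.31985 >1
  x=-2.281: |R|=1.03143 >1
Interval (-2.2500, 0).

left endpoint -2.2500.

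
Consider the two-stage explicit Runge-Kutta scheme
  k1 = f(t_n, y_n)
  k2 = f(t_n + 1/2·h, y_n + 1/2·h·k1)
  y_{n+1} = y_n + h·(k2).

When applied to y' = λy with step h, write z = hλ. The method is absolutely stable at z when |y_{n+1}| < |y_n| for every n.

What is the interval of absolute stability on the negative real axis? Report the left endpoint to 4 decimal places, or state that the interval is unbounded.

(-2.0000, 0).

Set f=λy, z=hλ:
  k1=λy_n ⇒ h·k1=z·y_n;  k2=λ(1+1/2z)y_n ⇒ h·k2=z(1+1/2z)y_n
  y_{n+1}/y_n = 1 + z(1+1/2z) = 1 + z + 1/2z²
  Hence R(z) = 1 + z + 1/2z².

Need |R(x)|<1, x<0.
x=-1.03: |R|=0.5005
R=1: x+1/2x²=0 ⇒ x=−2=-2.0000; min R=1−1/(4·1/2)=0.5000>−1
Confirm numerically:
  x=-1.685: |R|=0.73461 <1
  x=-1.165: |R|=0.51361 <1
  x=-1.021: |R|=0.50022 <1
  x=-0.984: |R|=0.50013 <1
  x=-2.526: |R|=1.66434 >1
  x=-2.106: |R|=1.11162 >1
Stable set (-2.0000, 0).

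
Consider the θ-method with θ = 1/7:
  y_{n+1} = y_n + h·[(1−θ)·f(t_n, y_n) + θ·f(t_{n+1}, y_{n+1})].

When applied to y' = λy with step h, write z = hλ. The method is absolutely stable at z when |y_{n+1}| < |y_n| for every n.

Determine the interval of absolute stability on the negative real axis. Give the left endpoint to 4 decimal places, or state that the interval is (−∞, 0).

Test eqn y'=λy, z=hλ:
  y_{n+1} = y_n + z·[6/7·y_n + 1/7·y_{n+1}] ⇒ (1 − 1/7z)y_{n+1} = (1 + 6/7z)y_n
  R(z) = (1 + 6/7z)/(1 − 1/7z).

Find x<0 with |R(x)|<1.
x=-1.74: |R|=0.3936
R=−1: 1+6/7x = −1+1/7x ⇒ -5/7x=2 ⇒ x=2/(-5/7)=-2.8000
Confirm numerically:
  x=-2.662: |R|=0.92859 <1
  x=-2.432: |R|=0.80492 <1
  x=-2.307: |R|=0.73515 <1
  x=-3.186: |R|=1.18948 >1
  x=-3.112: |R|=1.15427 >1
So |R|<1 on (-2.8000, 0).

z∈(-2.8000,0).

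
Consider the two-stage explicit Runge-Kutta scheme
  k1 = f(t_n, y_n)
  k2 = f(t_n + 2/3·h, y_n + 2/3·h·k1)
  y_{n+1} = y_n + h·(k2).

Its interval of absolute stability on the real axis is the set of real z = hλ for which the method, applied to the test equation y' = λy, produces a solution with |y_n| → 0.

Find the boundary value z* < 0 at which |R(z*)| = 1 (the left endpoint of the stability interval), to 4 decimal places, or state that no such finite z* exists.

Test eqn y'=λy, z=hλ:
  k1=λy_n ⇒ h·k1=z·y_n;  k2=λ(1+2/3z)y_n ⇒ h·k2=z(1+2/3z)y_n
  y_{n+1}/y_n = 1 + z(1+2/3z) = 1 + z + 2/3z²
  ⇒ R(z) = 1 + z + 2/3z².

Solve |R(x)|<1 on ℝ⁻.
x=-1.1: |R|=0.7067
R=1: x+2/3x²=0 ⇒ x=−3/2=-1.5000; min R=1−1/(4·2/3)=0.6250>−1
Confirm numerically:
  x=-1.235: |R|=0.78182 <1
  x=-1.173: |R|=0.74429 <1
  x=-1.025: |R|=0.67542 <1
  x=-0.765: |R|=0.62515 <1
  x=-1.938: |R|=1.56590 >1
  x=-1.863: |R|=1.45085 >1
So |R|<1 on (-1.5000, 0).

left endpoint -1.5000.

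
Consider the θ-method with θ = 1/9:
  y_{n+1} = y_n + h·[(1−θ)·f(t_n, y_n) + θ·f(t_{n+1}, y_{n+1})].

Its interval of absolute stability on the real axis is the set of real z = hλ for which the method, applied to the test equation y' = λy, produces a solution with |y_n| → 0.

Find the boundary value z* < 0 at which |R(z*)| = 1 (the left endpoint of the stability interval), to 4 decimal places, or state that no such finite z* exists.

Test eqn y'=λy, z=hλ:
  y_{n+1} = y_n + z·[8/9·y_n + 1/9·y_{n+1}] ⇒ (1 − 1/9z)y_{n+1} = (1 + 8/9z)y_n
  ⇒ R(z) = (1 + 8/9z)/(1 − 1/9z).

Boundary: |R(x)|=1, x<0.
x=-0.37: |R|=0.6446
R=−1: 1+8/9x = −1+1/9x ⇒ -7/9x=2 ⇒ x=2/(-7/9)=-2.5714
Confirm numerically:
  x=-2.042: |R|=0.66437 <1
  x=-1.953: |R|=0.60477 <1
  x=-1.807: |R|=0.50486 <1
  x=-3.169: |R|=1.34374 >1
  x=-2.592: |R|=1.01242 >1
Interval (-2.5714, 0).

z* = -2.5714.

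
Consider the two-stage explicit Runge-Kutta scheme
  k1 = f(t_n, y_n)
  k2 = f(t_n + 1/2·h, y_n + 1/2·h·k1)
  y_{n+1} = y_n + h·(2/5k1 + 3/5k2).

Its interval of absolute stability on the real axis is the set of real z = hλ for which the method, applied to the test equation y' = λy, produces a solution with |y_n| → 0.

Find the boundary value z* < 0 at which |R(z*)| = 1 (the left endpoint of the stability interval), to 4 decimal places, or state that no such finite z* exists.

z* = -3.3333.

Set f=λy, z=hλ:
  k1=λy_n ⇒ h·k1=z·y_n;  k2=λ(1+1/2z)y_n ⇒ h·k2=z(1+1/2z)y_n
  y_{n+1}/y_n = 1 + 2/5z + 3/5z(1+1/2z) = 1 + z + 3/10z²
  so R(z) = 1 + z + 3/10z².

Find x<0 with |R(x)|<1.
x=-1.22: |R|=0.2265
R=1: x+3/10x²=0 ⇒ x=−10/3=-3.3333; min R=1−1/(4·3/10)=0.1667>−1
Confirm numerically:
  x=-3.068: |R|=0.75579 <1
  x=-2.536: |R|=0.39339 <1
  x=-1.931: |R|=0.18763 <1
  x=-1.853: |R|=0.17708 <1
  x=-3.541: |R|=1.22060 >1
  x=-3.400: |R|=1.06800 >1
Interval (-3.3333, 0).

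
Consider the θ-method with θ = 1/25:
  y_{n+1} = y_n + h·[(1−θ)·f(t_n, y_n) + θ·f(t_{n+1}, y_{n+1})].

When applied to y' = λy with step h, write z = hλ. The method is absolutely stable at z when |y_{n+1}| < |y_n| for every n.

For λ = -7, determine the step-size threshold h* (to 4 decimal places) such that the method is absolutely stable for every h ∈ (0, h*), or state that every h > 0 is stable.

(-2.1739,0); λ=-7 ⇒ h* = (50/23)/7 = 0.3106.

Set f=λy, z=hλ:
  y_{n+1} = y_n + z·[24/25·y_n + 1/25·y_{n+1}] ⇒ (1 − 1/25z)y_{n+1} = (1 + 24/25z)y_n
  R(z) = (1 + 24/25z)/(1 − 1/25z).

Solve |R(x)|<1 on ℝ⁻.
x=-1.14: |R|=0.0903
R=−1: 1+24/25x = −1+1/25x ⇒ -23/25x=2 ⇒ x=2/(-23/25)=-2.1739
Confirm numerically:
  x=-1.768: |R|=0.65123 <1
  x=-1.254: |R|=0.19410 <1
  x=-1.182: |R|=0.12864 <1
  x=-0.919: |R|=0.11358 <1
  x=-2.603: |R|=1.35753 >1
  x=-2.497: |R|=1.27025 >1
  x=-2.207: |R|=1.02797 >1
Interval (-2.1739, 0).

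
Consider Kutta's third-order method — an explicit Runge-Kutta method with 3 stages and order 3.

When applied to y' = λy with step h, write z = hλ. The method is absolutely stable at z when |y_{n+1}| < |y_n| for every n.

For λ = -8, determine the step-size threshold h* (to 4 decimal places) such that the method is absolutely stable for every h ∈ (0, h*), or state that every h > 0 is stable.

Set f=λy, z=hλ:
  order 3, 3-stage ⇒ R(z)=1+z+z^2/2+z^3/6
  (e.g. R(-0.7)=0.48783, |R|=0.48783)

Boundary: |R(x)|=1, x<0.
x=-0.7: |R|=0.4878
|R(-2.69)|=1.3161 |R(-2.25)|=0.6172 |R(-1.93)|=0.2657
Bisect:
  x_lo=-2.8404 |R|=1.6258  x_hi=-0.1677 |R|=0.8456
  mid=-1.50404 |R|=0.05997 →hi
  mid=-2.17223 |R|=0.52125 →hi
  mid=-2.50633 |R|=0.98948 →hi
  mid=-2.67337 |R|=1.28431 →lo
  mid=-2.58985 |R|=1.13135 →lo
  mid=-2.54809 |R|=1.05906 →lo
  mid=-2.52721 |R|=1.02394 →lo
  mid=-2.51677 |R|=1.00662 →lo
  mid=-2.51155 |R|=0.99803 →hi
  ...
  [-2.51285,-2.51269] ⇒ x*=-2.5127
Interval (-2.5127, 0).

(-2.5127,0); λ=-8 ⇒ h* = 0.3141.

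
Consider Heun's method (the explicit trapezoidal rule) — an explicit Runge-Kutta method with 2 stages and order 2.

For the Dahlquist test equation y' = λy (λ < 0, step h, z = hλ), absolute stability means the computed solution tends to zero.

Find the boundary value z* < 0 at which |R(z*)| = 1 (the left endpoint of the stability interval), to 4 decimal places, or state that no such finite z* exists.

On y'=λy, z=hλ:
  order 2, 2-stage ⇒ R(z)=1+z+z^2/2
  (e.g. R(-1.64)=0.70480, |R|=0.70480)

Need |R(x)|<1, x<0.
x=-1.64: |R|=0.7048
|R(-1.85)|=0.8613 |R(-1.73)|=0.7664 |R(-1.53)|=0.6404
Bisect:
  x_lo=-2.6917 |R|=1.9309  x_hi=-0.2305 |R|=0.7961
  mid=-1.46110 |R|=0.60631 →hi
  mid=-2.07641 |R|=1.07932 →lo
  mid=-1.76875 |R|=0.79549 →hi
  mid=-1.92258 |R|=0.92558 →hi
  mid=-1.99949 |R|=0.99949 →hi
  mid=-2.03795 |R|=1.03867 →lo
  mid=-2.01872 |R|=1.01890 →lo
  ...
  [-2.00009,-1.99994] ⇒ x*=-2.0000
So |R|<1 on (-2.0000, 0).

z* = -2.0000.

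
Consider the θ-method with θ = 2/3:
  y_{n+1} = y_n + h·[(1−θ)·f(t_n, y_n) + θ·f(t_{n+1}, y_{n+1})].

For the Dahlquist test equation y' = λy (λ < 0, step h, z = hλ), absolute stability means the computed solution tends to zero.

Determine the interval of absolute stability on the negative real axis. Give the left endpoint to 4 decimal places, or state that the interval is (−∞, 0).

interval (−∞, 0).

Set f=λy, z=hλ:
  y_{n+1} = y_n + z·[1/3·y_n + 2/3·y_{n+1}] ⇒ (1 − 2/3z)y_{n+1} = (1 + 1/3z)y_n
  so R(z) = (1 + 1/3z)/(1 − 2/3z).

Solve |R(x)|<1 on ℝ⁻.
x=-0.38: |R|=0.6968
x=-2: |R|=0.1429
x=-10: |R|=0.3043
x=-100: |R|=0.4778
θ=2/3≥1/2 ⇒ |1+1/3x|<|1−2/3x| ∀x<0 ⇒ interval (−∞,0).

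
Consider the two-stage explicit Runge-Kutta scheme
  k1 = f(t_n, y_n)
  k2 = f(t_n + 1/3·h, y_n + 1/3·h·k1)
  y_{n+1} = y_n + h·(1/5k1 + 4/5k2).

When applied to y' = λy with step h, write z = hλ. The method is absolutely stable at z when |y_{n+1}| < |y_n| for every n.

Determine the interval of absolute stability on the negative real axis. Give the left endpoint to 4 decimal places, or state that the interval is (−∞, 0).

With y'=λy (z=hλ):
  k1=λy_n ⇒ h·k1=z·y_n;  k2=λ(1+1/3z)y_n ⇒ h·k2=z(1+1/3z)y_n
  y_{n+1}/y_n = 1 + 1/5z + 4/5z(1+1/3z) = 1 + z + 4/15z²
  Hence R(z) = 1 + z + 4/15z².

Boundary: |R(x)|=1, x<0.
x=-0.33: |R|=0.6990
R=1: x+4/15x²=0 ⇒ x=−15/4=-3.7500; min R=1−1/(4·4/15)=0.0625>−1
Confirm numerically:
  x=-3.244: |R|=0.56228 <1
  x=-2.162: |R|=0.08447 <1
  x=-1.633: |R|=0.07812 <1
  x=-4.330: |R|=1.66971 >1
  x=-3.942: |R|=1.20183 >1
So |R|<1 on (-3.7500, 0).

(-3.7500, 0).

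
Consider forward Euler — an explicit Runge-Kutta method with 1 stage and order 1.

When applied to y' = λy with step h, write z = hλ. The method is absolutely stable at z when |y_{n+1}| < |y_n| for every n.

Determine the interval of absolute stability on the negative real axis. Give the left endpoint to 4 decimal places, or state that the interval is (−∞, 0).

(-2.0000, 0).

With y'=λy (z=hλ):
  order 1, 1-stage ⇒ R(z)=1+z
  (e.g. R(-1.44)=-0.44000, |R|=0.44000)

Boundary: |R(x)|=1, x<0.
x=-1.44: |R|=0.4400
|R(-2.11)|=1.1100 |R(-1.24)|=0.2400 |R(-1.23)|=0.2300
Bisect:
  x_lo=-2.6986 |R|=1.6986  x_hi=-0.0570 |R|=0.9430
  mid=-1.37781 |R|=0.37781 →hi
  mid=-2.03820 |R|=1.03820 →lo
  mid=-1.70801 |R|=0.70801 →hi
  mid=-1.87310 |R|=0.87310 →hi
  mid=-1.95565 |R|=0.95565 →hi
  mid=-1.99692 |R|=0.99692 →hi
  mid=-2.01756 |R|=1.01756 →lo
  ...
  [-2.00015,-1.99999] ⇒ x*=-2.0000
Stable set (-2.0000, 0).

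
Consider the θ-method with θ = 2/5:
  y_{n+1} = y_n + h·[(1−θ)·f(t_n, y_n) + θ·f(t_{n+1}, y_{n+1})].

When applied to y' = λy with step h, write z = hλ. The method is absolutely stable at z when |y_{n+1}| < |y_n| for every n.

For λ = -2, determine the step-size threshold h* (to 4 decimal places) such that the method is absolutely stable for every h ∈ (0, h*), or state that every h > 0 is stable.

(-10.0000,0); λ=-2 ⇒ h* = (10)/2 = 5.0000.

On y'=λy, z=hλ:
  y_{n+1} = y_n + z·[3/5·y_n + 2/5·y_{n+1}] ⇒ (1 − 2/5z)y_{n+1} = (1 + 3/5z)y_n
  R(z) = (1 + 3/5z)/(1 − 2/5z).

Need |R(x)|<1, x<0.
x=-0.38: |R|=0.6701
R=−1: 1+3/5x = −1+2/5x ⇒ -1/5x=2 ⇒ x=2/(-1/5)=-10.0000
Confirm numerically:
  x=-8.104: |R|=0.91060 <1
  x=-6.294: |R|=0.78929 <1
  x=-5.471: |R|=0.71591 <1
  x=-4.327: |R|=0.58452 <1
  x=-10.291: |R|=1.01138 >1
  x=-10.250: |R|=1.00980 >1
  x=-10.092: |R|=1.00365 >1
So |R|<1 on (-10.0000, 0).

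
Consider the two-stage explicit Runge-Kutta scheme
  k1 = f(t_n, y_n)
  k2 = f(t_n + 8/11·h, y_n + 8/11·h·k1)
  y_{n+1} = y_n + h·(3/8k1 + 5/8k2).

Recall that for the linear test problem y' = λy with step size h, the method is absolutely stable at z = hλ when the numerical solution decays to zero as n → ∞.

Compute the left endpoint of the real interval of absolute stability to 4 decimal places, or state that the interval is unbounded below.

left endpoint -2.2000.

Set f=λy, z=hλ:
  k1=λy_n ⇒ h·k1=z·y_n;  k2=λ(1+8/11z)y_n ⇒ h·k2=z(1+8/11z)y_n
  y_{n+1}/y_n = 1 + 3/8z + 5/8z(1+8/11z) = 1 + z + 5/11z²
  Hence R(z) = 1 + z + 5/11z².

Solve |R(x)|<1 on ℝ⁻.
x=-0.51: |R|=0.6082
R=1: x+5/11x²=0 ⇒ x=−11/5=-2.2000; min R=1−1/(4·5/11)=0.4500>−1
Confirm numerically:
  x=-2.157: |R|=0.95784 <1
  x=-2.013: |R|=0.82889 <1
  x=-1.630: |R|=0.57768 <1
  x=-1.035: |R|=0.45192 <1
  x=-2.709: |R|=1.62676 >1
  x=-2.528: |R|=1.37690 >1
  x=-2.281: |R|=1.08398 >1
Stable set (-2.2000, 0).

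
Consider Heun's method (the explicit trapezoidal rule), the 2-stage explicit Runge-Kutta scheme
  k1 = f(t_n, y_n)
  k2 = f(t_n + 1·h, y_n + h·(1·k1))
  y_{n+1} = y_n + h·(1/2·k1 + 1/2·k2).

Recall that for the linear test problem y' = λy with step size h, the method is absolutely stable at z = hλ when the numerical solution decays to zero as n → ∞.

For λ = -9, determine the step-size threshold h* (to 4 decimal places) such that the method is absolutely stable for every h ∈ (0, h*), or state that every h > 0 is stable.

(-2.0000,0); λ=-9 ⇒ h* = 0.2222.

Set f=λy, z=hλ:
  order 2, 2-stage ⇒ R(z)=1+z+z^2/2
  (e.g. R(-0.8)=0.52000, |R|=0.52000)

Boundary: |R(x)|=1, x<0.
x=-0.8: |R|=0.5200
|R(-0.88)|=0.5072 |R(-0.84)|=0.5128 |R(-0.52)|=0.6152
Bisect:
  x_lo=-2.4305 |R|=1.5232  x_hi=-0.0553 |R|=0.9462
  mid=-1.24290 |R|=0.52950 →hi
  mid=-1.83670 |R|=0.85004 →hi
  mid=-2.13361 |R|=1.14253 →lo
  mid=-1.98516 |R|=0.98527 →hi
  mid=-2.05938 |R|=1.06115 →lo
  mid=-2.02227 |R|=1.02252 →lo
  mid=-2.00371 |R|=1.00372 →lo
  mid=-1.99443 |R|=0.99445 →hi
  mid=-1.99907 |R|=0.99907 →hi
  mid=-2.00139 |R|=1.00139 →lo
  ...
  [-2.00009,-1.99994] ⇒ x*=-2.0000
So |R|<1 on (-2.0000, 0).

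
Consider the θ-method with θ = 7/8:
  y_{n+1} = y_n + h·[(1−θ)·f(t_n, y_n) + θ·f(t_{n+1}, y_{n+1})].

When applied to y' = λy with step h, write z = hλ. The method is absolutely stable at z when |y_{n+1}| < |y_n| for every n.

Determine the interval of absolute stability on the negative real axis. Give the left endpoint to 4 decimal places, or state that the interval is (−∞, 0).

interval (−∞, 0).

On y'=λy, z=hλ:
  y_{n+1} = y_n + z·[1/8·y_n + 7/8·y_{n+1}] ⇒ (1 − 7/8z)y_{n+1} = (1 + 1/8z)y_n
  ⇒ R(z) = (1 + 1/8z)/(1 − 7/8z).

Boundary: |R(x)|=1, x<0.
x=-1.23: |R|=0.4076
x=-2: |R|=0.2727
x=-10: |R|=0.0256
x=-100: |R|=0.1299
θ=7/8≥1/2 ⇒ |1+1/8x|<|1−7/8x| ∀x<0 ⇒ interval (−∞,0).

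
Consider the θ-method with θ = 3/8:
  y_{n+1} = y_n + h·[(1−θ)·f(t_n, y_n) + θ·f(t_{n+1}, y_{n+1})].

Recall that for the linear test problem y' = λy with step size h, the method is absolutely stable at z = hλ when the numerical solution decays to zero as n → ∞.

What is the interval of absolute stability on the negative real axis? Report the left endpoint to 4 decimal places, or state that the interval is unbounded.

(-8.0000, 0).

On y'=λy, z=hλ:
  y_{n+1} = y_n + z·[5/8·y_n + 3/8·y_{n+1}] ⇒ (1 − 3/8z)y_{n+1} = (1 + 5/8z)y_n
  ⇒ R(z) = (1 + 5/8z)/(1 − 3/8z).

Find x<0 with |R(x)|<1.
x=-1.52: |R|=0.0318
R=−1: 1+5/8x = −1+3/8x ⇒ -1/4x=2 ⇒ x=2/(-1/4)=-8.0000
Confirm numerically:
  x=-7.902: |R|=0.99382 <1
  x=-7.403: |R|=0.96048 <1
  x=-7.269: |R|=0.95095 <1
  x=-6.416: |R|=0.88373 <1
  x=-8.429: |R|=1.02578 >1
  x=-8.055: |R|=1.00342 >1
So |R|<1 on (-8.0000, 0).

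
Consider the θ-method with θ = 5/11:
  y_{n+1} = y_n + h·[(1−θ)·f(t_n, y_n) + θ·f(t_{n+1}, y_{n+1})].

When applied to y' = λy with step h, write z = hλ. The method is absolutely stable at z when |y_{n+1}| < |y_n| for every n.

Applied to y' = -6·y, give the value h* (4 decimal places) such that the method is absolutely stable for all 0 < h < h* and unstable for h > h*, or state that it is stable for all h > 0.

With y'=λy (z=hλ):
  y_{n+1} = y_n + z·[6/11·y_n + 5/11·y_{n+1}] ⇒ (1 − 5/11z)y_{n+1} = (1 + 6/11z)y_n
  R(z) = (1 + 6/11z)/(1 − 5/11z).

Solve |R(x)|<1 on ℝ⁻.
x=-1.2: |R|=0.2235
R=−1: 1+6/11x = −1+5/11x ⇒ -1/11x=2 ⇒ x=2/(-1/11)=-22.0000
Confirm numerically:
  x=-17.017: |R|=0.94814 <1
  x=-16.393: |R|=0.93969 <1
  x=-15.438: |R|=0.92559 <1
  x=-13.714: |R|=0.89587 <1
  x=-22.461: |R|=1.00374 >1
  x=-22.050: |R|=1.00041 >1
Stable set (-22.0000, 0).

(-22.0000,0); λ=-6 ⇒ h* = (22)/6 = 3.6667.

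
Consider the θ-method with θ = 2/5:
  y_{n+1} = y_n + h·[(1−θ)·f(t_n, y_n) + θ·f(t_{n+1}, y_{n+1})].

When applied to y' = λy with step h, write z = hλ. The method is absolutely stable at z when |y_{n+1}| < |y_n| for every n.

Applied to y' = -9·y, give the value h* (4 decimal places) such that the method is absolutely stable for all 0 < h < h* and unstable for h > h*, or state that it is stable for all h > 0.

(-10.0000,0); λ=-9 ⇒ h* = (10)/9 = 1.1111.

With y'=λy (z=hλ):
  y_{n+1} = y_n + z·[3/5·y_n + 2/5·y_{n+1}] ⇒ (1 − 2/5z)y_{n+1} = (1 + 3/5z)y_n
  so R(z) = (1 + 3/5z)/(1 − 2/5z).

Boundary: |R(x)|=1, x<0.
x=-1.62: |R|=0.0170
R=−1: 1+3/5x = −1+2/5x ⇒ -1/5x=2 ⇒ x=2/(-1/5)=-10.0000
Confirm numerically:
  x=-9.844: |R|=0.99368 <1
  x=-6.565: |R|=0.81054 <1
  x=-4.284: |R|=0.57871 <1
  x=-10.431: |R|=1.01667 >1
  x=-10.137: |R|=1.00542 >1
So |R|<1 on (-10.0000, 0).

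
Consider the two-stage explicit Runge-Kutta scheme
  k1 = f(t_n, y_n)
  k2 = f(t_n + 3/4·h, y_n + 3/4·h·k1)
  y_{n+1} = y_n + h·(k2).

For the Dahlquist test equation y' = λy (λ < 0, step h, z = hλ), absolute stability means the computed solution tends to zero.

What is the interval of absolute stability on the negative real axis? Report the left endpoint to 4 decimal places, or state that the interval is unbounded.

(-1.3333, 0).

On y'=λy, z=hλ:
  k1=λy_n ⇒ h·k1=z·y_n;  k2=λ(1+3/4z)y_n ⇒ h·k2=z(1+3/4z)y_n
  y_{n+1}/y_n = 1 + z(1+3/4z) = 1 + z + 3/4z²
  ⇒ R(z) = 1 + z + 3/4z².

Solve |R(x)|<1 on ℝ⁻.
x=-1.44: |R|=1.1152
R=1: x+3/4x²=0 ⇒ x=−4/3=-1.3333; min R=1−1/(4·3/4)=0.6667>−1
Confirm numerically:
  x=-1.305: |R|=0.97227 <1
  x=-1.075: |R|=0.79172 <1
  x=-1.006: |R|=0.75303 <1
  x=-0.635: |R|=0.66742 <1
  x=-1.864: |R|=1.74187 >1
  x=-1.768: |R|=1.57637 >1
  x=-1.599: |R|=1.31860 >1
So |R|<1 on (-1.3333, 0).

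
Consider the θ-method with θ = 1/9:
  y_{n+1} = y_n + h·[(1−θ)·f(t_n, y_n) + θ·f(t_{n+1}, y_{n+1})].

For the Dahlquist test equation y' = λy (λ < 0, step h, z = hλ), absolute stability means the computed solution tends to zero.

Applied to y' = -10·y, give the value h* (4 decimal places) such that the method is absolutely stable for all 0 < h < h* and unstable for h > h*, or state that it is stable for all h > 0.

(-2.5714,0); λ=-10 ⇒ h* = (18/7)/10 = 0.2571.

With y'=λy (z=hλ):
  y_{n+1} = y_n + z·[8/9·y_n + 1/9·y_{n+1}] ⇒ (1 − 1/9z)y_{n+1} = (1 + 8/9z)y_n
  ⇒ R(z) = (1 + 8/9z)/(1 − 1/9z).

Need |R(x)|<1, x<0.
x=-1.56: |R|=0.3295
R=−1: 1+8/9x = −1+1/9x ⇒ -7/9x=2 ⇒ x=2/(-7/9)=-2.5714
Confirm numerically:
  x=-2.329: |R|=0.85021 <1
  x=-2.307: |R|=0.83630 <1
  x=-2.282: |R|=0.82042 <1
  x=-1.521: |R|=0.30111 <1
  x=-2.797: |R|=1.13385 >1
  x=-2.618: |R|=1.02806 >1
Stable set (-2.5714, 0).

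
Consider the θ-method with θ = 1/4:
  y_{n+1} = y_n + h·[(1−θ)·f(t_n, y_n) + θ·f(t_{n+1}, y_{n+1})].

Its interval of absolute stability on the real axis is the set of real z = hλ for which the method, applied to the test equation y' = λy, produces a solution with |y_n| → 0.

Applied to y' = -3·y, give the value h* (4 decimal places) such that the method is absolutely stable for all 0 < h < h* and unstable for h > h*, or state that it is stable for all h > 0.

(-4.0000,0); λ=-3 ⇒ h* = (4)/3 = 1.3333.

Test eqn y'=λy, z=hλ:
  y_{n+1} = y_n + z·[3/4·y_n + 1/4·y_{n+1}] ⇒ (1 − 1/4z)y_{n+1} = (1 + 3/4z)y_n
  so R(z) = (1 + 3/4z)/(1 − 1/4z).

Solve |R(x)|<1 on ℝ⁻.
x=-1.46: |R|=0.0696
R=−1: 1+3/4x = −1+1/4x ⇒ -1/2x=2 ⇒ x=2/(-1/2)=-4.0000
Confirm numerically:
  x=-3.282: |R|=0.80280 <1
  x=-3.050: |R|=0.73050 <1
  x=-2.735: |R|=0.62435 <1
  x=-2.708: |R|=0.61479 <1
  x=-4.566: |R|=1.13215 >1
  x=-4.524: |R|=1.12295 >1
So |R|<1 on (-4.0000, 0).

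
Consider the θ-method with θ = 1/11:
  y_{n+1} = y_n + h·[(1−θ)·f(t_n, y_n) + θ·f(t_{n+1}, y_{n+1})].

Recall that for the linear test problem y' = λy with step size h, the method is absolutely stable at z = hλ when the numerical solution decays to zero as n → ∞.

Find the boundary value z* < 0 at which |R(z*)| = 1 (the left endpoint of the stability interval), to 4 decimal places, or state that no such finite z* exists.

left endpoint -2.4444.

With y'=λy (z=hλ):
  y_{n+1} = y_n + z·[10/11·y_n + 1/11·y_{n+1}] ⇒ (1 − 1/11z)y_{n+1} = (1 + 10/11z)y_n
  R(z) = (1 + 10/11z)/(1 − 1/11z).

Solve |R(x)|<1 on ℝ⁻.
x=-1.11: |R|=0.0083
R=−1: 1+10/11x = −1+1/11x ⇒ -9/11x=2 ⇒ x=2/(-9/11)=-2.4444
Confirm numerically:
  x=-1.922: |R|=0.63612 <1
  x=-1.315: |R|=0.17458 <1
  x=-1.125: |R|=0.02062 <1
  x=-3.015: |R|=1.36639 >1
  x=-2.828: |R|=1.24964 >1
  x=-2.520: |R|=1.05030 >1
So |R|<1 on (-2.4444, 0).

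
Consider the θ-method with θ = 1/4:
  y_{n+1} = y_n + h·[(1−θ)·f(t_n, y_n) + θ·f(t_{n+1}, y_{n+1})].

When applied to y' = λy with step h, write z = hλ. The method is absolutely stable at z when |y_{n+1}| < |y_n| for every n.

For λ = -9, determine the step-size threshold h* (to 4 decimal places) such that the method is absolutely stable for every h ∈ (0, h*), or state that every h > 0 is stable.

(-4.0000,0); λ=-9 ⇒ h* = (4)/9 = 0.4444.

On y'=λy, z=hλ:
  y_{n+1} = y_n + z·[3/4·y_n + 1/4·y_{n+1}] ⇒ (1 − 1/4z)y_{n+1} = (1 + 3/4z)y_n
  so R(z) = (1 + 3/4z)/(1 − 1/4z).

Find x<0 with |R(x)|<1.
x=-0.97: |R|=0.2193
R=−1: 1+3/4x = −1+1/4x ⇒ -1/2x=2 ⇒ x=2/(-1/2)=-4.0000
Confirm numerically:
  x=-3.370: |R|=0.82904 <1
  x=-3.034: |R|=0.72533 <1
  x=-1.897: |R|=0.28676 <1
  x=-4.296: |R|=1.07136 >1
  x=-4.073: |R|=1.01808 >1
So |R|<1 on (-4.0000, 0).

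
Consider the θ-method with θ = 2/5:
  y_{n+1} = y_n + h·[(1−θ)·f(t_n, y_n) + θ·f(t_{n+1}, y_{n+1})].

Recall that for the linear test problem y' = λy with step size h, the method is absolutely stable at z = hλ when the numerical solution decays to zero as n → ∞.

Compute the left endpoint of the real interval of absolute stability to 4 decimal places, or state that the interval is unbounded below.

Test eqn y'=λy, z=hλ:
  y_{n+1} = y_n + z·[3/5·y_n + 2/5·y_{n+1}] ⇒ (1 − 2/5z)y_{n+1} = (1 + 3/5z)y_n
  so R(z) = (1 + 3/5z)/(1 − 2/5z).

Need |R(x)|<1, x<0.
x=-1.06: |R|=0.2556
R=−1: 1+3/5x = −1+2/5x ⇒ -1/5x=2 ⇒ x=2/(-1/5)=-10.0000
Confirm numerically:
  x=-9.429: |R|=0.97607 <1
  x=-8.998: |R|=0.95643 <1
  x=-6.744: |R|=0.82389 <1
  x=-10.533: |R|=1.02045 >1
  x=-10.416: |R|=1.01610 >1
Interval (-10.0000, 0).

z* = -10.0000.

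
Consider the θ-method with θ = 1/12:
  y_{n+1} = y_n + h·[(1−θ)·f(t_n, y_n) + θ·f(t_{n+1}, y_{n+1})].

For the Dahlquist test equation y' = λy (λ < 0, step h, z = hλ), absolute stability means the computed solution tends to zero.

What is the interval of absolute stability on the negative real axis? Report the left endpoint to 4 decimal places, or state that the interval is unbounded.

On y'=λy, z=hλ:
  y_{n+1} = y_n + z·[11/12·y_n + 1/12·y_{n+1}] ⇒ (1 − 1/12z)y_{n+1} = (1 + 11/12z)y_n
  so R(z) = (1 + 11/12z)/(1 − 1/12z).

Boundary: |R(x)|=1, x<0.
x=-1.64: |R|=0.4428
R=−1: 1+11/12x = −1+1/12x ⇒ -5/6x=2 ⇒ x=2/(-5/6)=-2.4000
Confirm numerically:
  x=-1.660: |R|=0.45827 <1
  x=-1.571: |R|=0.38914 <1
  x=-1.313: |R|=0.18350 <1
  x=-0.990: |R|=0.08545 <1
  x=-2.859: |R|=1.30890 >1
  x=-2.614: |R|=1.14643 >1
  x=-2.552: |R|=1.10445 >1
Stable set (-2.4000, 0).

z∈(-2.4000,0).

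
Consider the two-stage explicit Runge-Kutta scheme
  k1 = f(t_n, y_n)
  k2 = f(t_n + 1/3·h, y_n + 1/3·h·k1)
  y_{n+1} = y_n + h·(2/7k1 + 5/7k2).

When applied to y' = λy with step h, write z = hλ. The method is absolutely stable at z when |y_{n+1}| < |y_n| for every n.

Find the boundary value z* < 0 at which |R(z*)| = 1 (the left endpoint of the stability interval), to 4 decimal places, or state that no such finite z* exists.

left endpoint -4.2000.

Test eqn y'=λy, z=hλ:
  k1=λy_n ⇒ h·k1=z·y_n;  k2=λ(1+1/3z)y_n ⇒ h·k2=z(1+1/3z)y_n
  y_{n+1}/y_n = 1 + 2/7z + 5/7z(1+1/3z) = 1 + z + 5/21z²
  Hence R(z) = 1 + z + 5/21z².

Solve |R(x)|<1 on ℝ⁻.
x=-1.33: |R|=0.0912
R=1: x+5/21x²=0 ⇒ x=−21/5=-4.2000; min R=1−1/(4·5/21)=-0.0500>−1
Confirm numerically:
  x=-2.330: |R|=0.03740 <1
  x=-2.240: |R|=0.04533 <1
  x=-1.991: |R|=0.04717 <1
  x=-1.696: |R|=0.01114 <1
  x=-4.710: |R|=1.57193 >1
  x=-4.622: |R|=1.46440 >1
  x=-4.381: |R|=1.18880 >1
Stable set (-4.2000, 0).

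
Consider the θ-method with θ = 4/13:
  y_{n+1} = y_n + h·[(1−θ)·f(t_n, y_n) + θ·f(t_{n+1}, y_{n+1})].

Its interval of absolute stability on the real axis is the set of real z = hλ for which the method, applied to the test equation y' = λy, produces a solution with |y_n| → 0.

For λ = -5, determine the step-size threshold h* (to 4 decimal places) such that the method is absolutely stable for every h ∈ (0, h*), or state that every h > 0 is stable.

Set f=λy, z=hλ:
  y_{n+1} = y_n + z·[9/13·y_n + 4/13·y_{n+1}] ⇒ (1 − 4/13z)y_{n+1} = (1 + 9/13z)y_n
  Hence R(z) = (1 + 9/13z)/(1 − 4/13z).

Boundary: |R(x)|=1, x<0.
x=-1.5: |R|=0.0263
R=−1: 1+9/13x = −1+4/13x ⇒ -5/13x=2 ⇒ x=2/(-5/13)=-5.2000
Confirm numerically:
  x=-4.728: |R|=0.92605 <1
  x=-4.355: |R|=0.86111 <1
  x=-3.825: |R|=0.75707 <1
  x=-2.598: |R|=0.44383 <1
  x=-5.676: |R|=1.06666 >1
  x=-5.558: |R|=1.05081 >1
  x=-5.477: |R|=1.03968 >1
Stable set (-5.2000, 0).

(-5.2000,0); λ=-5 ⇒ h* = (26/5)/5 = 1.0400.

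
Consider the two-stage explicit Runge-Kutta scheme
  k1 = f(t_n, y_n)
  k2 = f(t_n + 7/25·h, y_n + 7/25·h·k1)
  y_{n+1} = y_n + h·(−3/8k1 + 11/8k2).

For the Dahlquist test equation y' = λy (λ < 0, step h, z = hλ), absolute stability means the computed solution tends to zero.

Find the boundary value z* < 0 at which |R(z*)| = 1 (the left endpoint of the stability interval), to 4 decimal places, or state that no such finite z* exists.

Test eqn y'=λy, z=hλ:
  k1=λy_n ⇒ h·k1=z·y_n;  k2=λ(1+7/25z)y_n ⇒ h·k2=z(1+7/25z)y_n
  y_{n+1}/y_n = 1 − 3/8z + 11/8z(1+7/25z) = 1 + z + 77/200z²
  ⇒ R(z) = 1 + z + 77/200z².

Solve |R(x)|<1 on ℝ⁻.
x=-0.71: |R|=0.4841
R=1: x+77/200x²=0 ⇒ x=−200/77=-2.5974; min R=1−1/(4·77/200)=0.3506>−1
Confirm numerically:
  x=-2.357: |R|=0.78185 <1
  x=-2.356: |R|=0.78103 <1
  x=-1.507: |R|=0.36735 <1
  x=-1.064: |R|=0.37186 <1
  x=-2.934: |R|=1.38022 >1
  x=-2.920: |R|=1.36266 >1
  x=-2.737: |R|=1.14710 >1
Stable set (-2.5974, 0).

z* = -2.5974.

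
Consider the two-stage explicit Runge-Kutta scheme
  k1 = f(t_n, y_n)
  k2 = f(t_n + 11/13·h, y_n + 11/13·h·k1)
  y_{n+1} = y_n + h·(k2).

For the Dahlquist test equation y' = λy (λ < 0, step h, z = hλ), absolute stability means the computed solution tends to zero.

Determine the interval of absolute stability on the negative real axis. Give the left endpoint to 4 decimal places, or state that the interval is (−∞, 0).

Test eqn y'=λy, z=hλ:
  k1=λy_n ⇒ h·k1=z·y_n;  k2=λ(1+11/13z)y_n ⇒ h·k2=z(1+11/13z)y_n
  y_{n+1}/y_n = 1 + z(1+11/13z) = 1 + z + 11/13z²
  Hence R(z) = 1 + z + 11/13z².

Need |R(x)|<1, x<0.
x=-0.32: |R|=0.7666
R=1: x+11/13x²=0 ⇒ x=−13/11=-1.1818; min R=1−1/(4·11/13)=0.7045>−1
Confirm numerically:
  x=-1.085: |R|=0.91111 <1
  x=-1.047: |R|=0.88056 <1
  x=-0.486: |R|=0.71386 <1
  x=-1.418: |R|=1.28338 >1
  x=-1.337: |R|=1.17556 >1
Stable set (-1.1818, 0).

z∈(-1.1818,0).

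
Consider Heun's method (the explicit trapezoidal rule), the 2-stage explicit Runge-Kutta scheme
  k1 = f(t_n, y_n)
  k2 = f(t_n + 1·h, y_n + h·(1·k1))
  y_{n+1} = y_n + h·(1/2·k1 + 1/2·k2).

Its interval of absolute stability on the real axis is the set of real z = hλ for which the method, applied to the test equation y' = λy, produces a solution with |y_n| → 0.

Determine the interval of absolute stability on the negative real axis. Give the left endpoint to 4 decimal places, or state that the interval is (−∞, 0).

(-2.0000, 0).

On y'=λy, z=hλ:
  order 2, 2-stage ⇒ R(z)=1+z+z^2/2
  (e.g. R(-1.12)=0.50720, |R|=0.50720)

Find x<0 with |R(x)|<1.
x=-1.12: |R|=0.5072
|R(-1.42)|=0.5882 |R(-1.41)|=0.5840 |R(-0.79)|=0.5221
Bisect:
  x_lo=-2.7726 |R|=2.0710  x_hi=-0.3411 |R|=0.7171
  mid=-1.55683 |R|=0.65503 →hi
  mid=-2.16469 |R|=1.17825 →lo
  mid=-1.86076 |R|=0.87045 →hi
  mid=-2.01273 |R|=1.01281 →lo
  mid=-1.93674 |R|=0.93874 →hi
  mid=-1.97473 |R|=0.97505 →hi
  mid=-1.99373 |R|=0.99375 →hi
  ...
  [-2.00011,-1.99996] ⇒ x*=-2.0000
Interval (-2.0000, 0).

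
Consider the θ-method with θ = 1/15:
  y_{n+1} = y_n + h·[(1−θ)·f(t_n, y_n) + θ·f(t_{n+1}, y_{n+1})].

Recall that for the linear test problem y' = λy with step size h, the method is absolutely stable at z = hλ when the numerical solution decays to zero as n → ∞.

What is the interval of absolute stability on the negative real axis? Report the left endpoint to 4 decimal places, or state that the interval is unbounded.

On y'=λy, z=hλ:
  y_{n+1} = y_n + z·[14/15·y_n + 1/15·y_{n+1}] ⇒ (1 − 1/15z)y_{n+1} = (1 + 14/15z)y_n
  R(z) = (1 + 14/15z)/(1 − 1/15z).

Need |R(x)|<1, x<0.
x=-1.54: |R|=0.3966
R=−1: 1+14/15x = −1+1/15x ⇒ -13/15x=2 ⇒ x=2/(-13/15)=-2.3077
Confirm numerically:
  x=-1.963: |R|=0.73584 <1
  x=-1.183: |R|=0.09652 <1
  x=-1.050: |R|=0.01869 <1
  x=-2.861: |R|=1.40272 >1
  x=-2.553: |R|=1.18168 >1
  x=-2.369: |R|=1.04589 >1
Interval (-2.3077, 0).

z∈(-2.3077,0).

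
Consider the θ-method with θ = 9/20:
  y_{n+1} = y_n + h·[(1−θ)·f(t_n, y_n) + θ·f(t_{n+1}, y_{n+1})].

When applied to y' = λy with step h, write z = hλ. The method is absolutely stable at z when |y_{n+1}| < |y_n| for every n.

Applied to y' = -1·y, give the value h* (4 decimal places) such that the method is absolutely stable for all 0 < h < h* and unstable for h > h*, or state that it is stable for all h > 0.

(-20.0000,0); λ=-1 ⇒ h* = (20)/1 = 20.0000.

Set f=λy, z=hλ:
  y_{n+1} = y_n + z·[11/20·y_n + 9/20·y_{n+1}] ⇒ (1 − 9/20z)y_{n+1} = (1 + 11/20z)y_n
  so R(z) = (1 + 11/20z)/(1 − 9/20z).

Boundary: |R(x)|=1, x<0.
x=-1.18: |R|=0.2293
R=−1: 1+11/20x = −1+9/20x ⇒ -1/10x=2 ⇒ x=2/(-1/10)=-20.0000
Confirm numerically:
  x=-12.480: |R|=0.88634 <1
  x=-10.439: |R|=0.83219 <1
  x=-9.409: |R|=0.79765 <1
  x=-20.214: |R|=1.00212 >1
  x=-20.205: |R|=1.00203 >1
So |R|<1 on (-20.0000, 0).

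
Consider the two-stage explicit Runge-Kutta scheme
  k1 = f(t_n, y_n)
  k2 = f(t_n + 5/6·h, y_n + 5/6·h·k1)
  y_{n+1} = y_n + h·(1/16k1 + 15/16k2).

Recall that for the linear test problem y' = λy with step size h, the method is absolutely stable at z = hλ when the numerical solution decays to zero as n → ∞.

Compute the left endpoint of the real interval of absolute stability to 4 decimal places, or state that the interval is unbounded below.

On y'=λy, z=hλ:
  k1=λy_n ⇒ h·k1=z·y_n;  k2=λ(1+5/6z)y_n ⇒ h·k2=z(1+5/6z)y_n
  y_{n+1}/y_n = 1 + 1/16z + 15/16z(1+5/6z) = 1 + z + 25/32z²
  Hence R(z) = 1 + z + 25/32z².

Solve |R(x)|<1 on ℝ⁻.
x=-0.67: |R|=0.6807
R=1: x+25/32x²=0 ⇒ x=−32/25=-1.2800; min R=1−1/(4·25/32)=0.6800>−1
Confirm numerically:
  x=-1.256: |R|=0.97645 <1
  x=-1.179: |R|=0.90697 <1
  x=-1.157: |R|=0.88882 <1
  x=-0.738: |R|=0.68750 <1
  x=-1.719: |R|=1.58956 >1
  x=-1.460: |R|=1.20531 >1
  x=-1.387: |R|=1.11594 >1
So |R|<1 on (-1.2800, 0).

z* = -1.2800.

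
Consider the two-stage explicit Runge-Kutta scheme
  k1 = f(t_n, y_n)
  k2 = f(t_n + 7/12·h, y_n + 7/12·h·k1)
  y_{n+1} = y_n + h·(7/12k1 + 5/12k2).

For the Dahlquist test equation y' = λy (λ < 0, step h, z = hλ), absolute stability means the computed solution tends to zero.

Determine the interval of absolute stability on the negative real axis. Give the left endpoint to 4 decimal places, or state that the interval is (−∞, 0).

Set f=λy, z=hλ:
  k1=λy_n ⇒ h·k1=z·y_n;  k2=λ(1+7/12z)y_n ⇒ h·k2=z(1+7/12z)y_n
  y_{n+1}/y_n = 1 + 7/12z + 5/12z(1+7/12z) = 1 + z + 35/144z²
  Hence R(z) = 1 + z + 35/144z².

Find x<0 with |R(x)|<1.
x=-0.35: |R|=0.6798
R=1: x+35/144x²=0 ⇒ x=−144/35=-4.1143; min R=1−1/(4·35/144)=-0.0286>−1
Confirm numerically:
  x=-3.897: |R|=0.79419 <1
  x=-2.981: |R|=0.17888 <1
  x=-2.771: |R|=0.09529 <1
  x=-2.278: |R|=0.01672 <1
  x=-4.179: |R|=1.06573 >1
  x=-4.167: |R|=1.05339 >1
Stable set (-4.1143, 0).

(-4.1143, 0).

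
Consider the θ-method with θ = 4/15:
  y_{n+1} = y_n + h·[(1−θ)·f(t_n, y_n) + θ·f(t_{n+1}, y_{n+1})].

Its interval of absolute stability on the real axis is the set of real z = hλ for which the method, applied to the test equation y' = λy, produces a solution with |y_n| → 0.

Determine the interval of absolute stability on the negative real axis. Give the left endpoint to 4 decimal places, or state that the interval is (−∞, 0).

(-4.2857, 0).

Test eqn y'=λy, z=hλ:
  y_{n+1} = y_n + z·[11/15·y_n + 4/15·y_{n+1}] ⇒ (1 − 4/15z)y_{n+1} = (1 + 11/15z)y_n
  so R(z) = (1 + 11/15z)/(1 − 4/15z).

Find x<0 with |R(x)|<1.
x=-1.54: |R|=0.0917
R=−1: 1+11/15x = −1+4/15x ⇒ -7/15x=2 ⇒ x=2/(-7/15)=-4.2857
Confirm numerically:
  x=-4.158: |R|=0.97174 <1
  x=-3.964: |R|=0.92702 <1
  x=-3.014: |R|=0.67098 <1
  x=-2.797: |R|=0.60207 <1
  x=-4.709: |R|=1.08757 >1
  x=-4.657: |R|=1.07729 >1
  x=-4.423: |R|=1.02940 >1
Interval (-4.2857, 0).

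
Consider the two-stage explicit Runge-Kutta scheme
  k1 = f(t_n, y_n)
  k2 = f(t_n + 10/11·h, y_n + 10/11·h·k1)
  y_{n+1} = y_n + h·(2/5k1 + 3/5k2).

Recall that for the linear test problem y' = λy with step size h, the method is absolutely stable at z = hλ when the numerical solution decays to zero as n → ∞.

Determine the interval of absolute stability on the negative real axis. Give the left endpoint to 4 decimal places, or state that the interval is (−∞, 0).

z∈(-1.8333,0).

With y'=λy (z=hλ):
  k1=λy_n ⇒ h·k1=z·y_n;  k2=λ(1+10/11z)y_n ⇒ h·k2=z(1+10/11z)y_n
  y_{n+1}/y_n = 1 + 2/5z + 3/5z(1+10/11z) = 1 + z + 6/11z²
  R(z) = 1 + z + 6/11z².

Solve |R(x)|<1 on ℝ⁻.
x=-1.21: |R|=0.5886
R=1: x+6/11x²=0 ⇒ x=−11/6=-1.8333; min R=1−1/(4·6/11)=0.5417>−1
Confirm numerically:
  x=-1.272: |R|=0.61054 <1
  x=-1.144: |R|=0.56986 <1
  x=-0.846: |R|=0.54439 <1
  x=-2.386: |R|=1.71927 >1
  x=-2.212: |R|=1.45688 >1
Stable set (-1.8333, 0).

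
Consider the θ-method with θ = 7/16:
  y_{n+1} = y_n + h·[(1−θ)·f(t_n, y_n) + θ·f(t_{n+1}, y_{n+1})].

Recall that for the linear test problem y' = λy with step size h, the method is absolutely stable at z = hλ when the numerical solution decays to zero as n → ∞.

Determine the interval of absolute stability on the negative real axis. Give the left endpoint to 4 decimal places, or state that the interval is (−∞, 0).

Set f=λy, z=hλ:
  y_{n+1} = y_n + z·[9/16·y_n + 7/16·y_{n+1}] ⇒ (1 − 7/16z)y_{n+1} = (1 + 9/16z)y_n
  ⇒ R(z) = (1 + 9/16z)/(1 − 7/16z).

Solve |R(x)|<1 on ℝ⁻.
x=-0.61: |R|=0.5185
R=−1: 1+9/16x = −1+7/16x ⇒ -1/8x=2 ⇒ x=2/(-1/8)=-16.0000
Confirm numerically:
  x=-15.779: |R|=0.99650 <1
  x=-13.694: |R|=0.95877 <1
  x=-10.887: |R|=0.88910 <1
  x=-9.721: |R|=0.85058 <1
  x=-16.408: |R|=1.00624 >1
  x=-16.221: |R|=1.00341 >1
Stable set (-16.0000, 0).

(-16.0000, 0).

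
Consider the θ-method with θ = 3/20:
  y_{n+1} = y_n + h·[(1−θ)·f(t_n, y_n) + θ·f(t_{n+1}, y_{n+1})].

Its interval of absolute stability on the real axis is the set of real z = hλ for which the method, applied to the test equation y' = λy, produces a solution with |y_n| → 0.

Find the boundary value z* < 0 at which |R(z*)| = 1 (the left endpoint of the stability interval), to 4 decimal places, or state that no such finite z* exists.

z* = -2.8571.

Set f=λy, z=hλ:
  y_{n+1} = y_n + z·[17/20·y_n + 3/20·y_{n+1}] ⇒ (1 − 3/20z)y_{n+1} = (1 + 17/20z)y_n
  Hence R(z) = (1 + 17/20z)/(1 − 3/20z).

Boundary: |R(x)|=1, x<0.
x=-1.28: |R|=0.0738
R=−1: 1+17/20x = −1+3/20x ⇒ -7/10x=2 ⇒ x=2/(-7/10)=-2.8571
Confirm numerically:
  x=-2.194: |R|=0.65074 <1
  x=-1.748: |R|=0.38488 <1
  x=-1.302: |R|=0.08927 <1
  x=-3.245: |R|=1.18261 >1
  x=-3.158: |R|=1.14291 >1
So |R|<1 on (-2.8571, 0).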